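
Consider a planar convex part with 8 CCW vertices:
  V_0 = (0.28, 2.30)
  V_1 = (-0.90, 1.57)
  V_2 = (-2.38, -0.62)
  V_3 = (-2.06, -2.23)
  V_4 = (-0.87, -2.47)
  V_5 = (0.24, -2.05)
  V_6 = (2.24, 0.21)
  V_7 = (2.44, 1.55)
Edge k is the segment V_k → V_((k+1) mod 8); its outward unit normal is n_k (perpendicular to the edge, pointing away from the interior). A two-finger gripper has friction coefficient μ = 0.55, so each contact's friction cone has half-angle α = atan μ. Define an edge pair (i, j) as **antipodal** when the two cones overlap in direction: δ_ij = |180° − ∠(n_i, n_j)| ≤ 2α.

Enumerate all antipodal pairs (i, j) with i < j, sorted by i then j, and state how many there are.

α = atan 0.55 = 28.81°;  2α = 57.62°
n_0 = (-0.5261, +0.8504)
n_1 = (-0.8285, +0.5599)
n_2 = (-0.9808, -0.1949)
n_3 = (-0.1977, -0.9803)
n_4 = (+0.3539, -0.9353)
n_5 = (+0.7489, -0.6627)
n_6 = (+0.9890, -0.1476)
n_7 = (+0.3280, +0.9447)
  (0,1): δ = 155.79°  ·
  (0,2): δ = 110.50°  ·
  (0,3): δ = 43.15°  ✓
  (0,4): δ = 11.02°  ✓
  (0,5): δ = 16.75°  ✓
  (0,6): δ = 49.77°  ✓
  (0,7): δ = 129.11°  ·
  (1,2): δ = 134.71°  ·
  (1,3): δ = 67.35°  ·
  (1,4): δ = 35.22°  ✓
  (1,5): δ = 7.46°  ✓
  (1,6): δ = 25.56°  ✓
  (1,7): δ = 104.90°  ·
  (2,3): δ = 112.64°  ·
  (2,4): δ = 80.52°  ·
  (2,5): δ = 52.75°  ✓
  (2,6): δ = 19.73°  ✓
  (2,7): δ = 59.61°  ·
  (3,4): δ = 147.87°  ·
  (3,5): δ = 120.10°  ·
  (3,6): δ = 87.09°  ·
  (3,7): δ = 7.75°  ✓
  (4,5): δ = 152.23°  ·
  (4,6): δ = 119.21°  ·
  (4,7): δ = 39.87°  ✓
  (5,6): δ = 146.98°  ·
  (5,7): δ = 67.64°  ·
  (6,7): δ = 100.66°  ·
antipodal pairs: 11

count = 11; pairs: (0,3), (0,4), (0,5), (0,6), (1,4), (1,5), (1,6), (2,5), (2,6), (3,7), (4,7)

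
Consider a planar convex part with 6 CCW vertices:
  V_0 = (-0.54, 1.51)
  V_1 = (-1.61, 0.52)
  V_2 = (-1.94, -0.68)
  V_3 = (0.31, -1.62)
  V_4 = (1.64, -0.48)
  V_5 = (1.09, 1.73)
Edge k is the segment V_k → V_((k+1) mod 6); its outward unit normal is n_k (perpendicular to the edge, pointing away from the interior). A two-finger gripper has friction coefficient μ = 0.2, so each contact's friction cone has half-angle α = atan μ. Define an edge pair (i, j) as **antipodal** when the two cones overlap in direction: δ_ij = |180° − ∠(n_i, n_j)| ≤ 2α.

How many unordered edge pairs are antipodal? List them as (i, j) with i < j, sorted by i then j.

count = 1; pairs: (0,3)

α = atan 0.2 = 11.31°;  2α = 22.62°
n_0 = (-0.6791, +0.7340)
n_1 = (-0.9642, +0.2652)
n_2 = (-0.3855, -0.9227)
n_3 = (+0.6508, -0.7593)
n_4 = (+0.9704, +0.2415)
n_5 = (-0.1338, +0.9910)
  (0,1): δ = 148.15°  ·
  (0,2): δ = 65.45°  ·
  (0,3): δ = 2.17°  ✓
  (0,4): δ = 61.20°  ·
  (0,5): δ = 144.91°  ·
  (1,2): δ = 97.30°  ·
  (1,3): δ = 34.02°  ·
  (1,4): δ = 29.35°  ·
  (1,5): δ = 113.06°  ·
  (2,3): δ = 116.72°  ·
  (2,4): δ = 53.35°  ·
  (2,5): δ = 30.36°  ·
  (3,4): δ = 116.63°  ·
  (3,5): δ = 32.91°  ·
  (4,5): δ = 96.29°  ·
antipodal pairs: 1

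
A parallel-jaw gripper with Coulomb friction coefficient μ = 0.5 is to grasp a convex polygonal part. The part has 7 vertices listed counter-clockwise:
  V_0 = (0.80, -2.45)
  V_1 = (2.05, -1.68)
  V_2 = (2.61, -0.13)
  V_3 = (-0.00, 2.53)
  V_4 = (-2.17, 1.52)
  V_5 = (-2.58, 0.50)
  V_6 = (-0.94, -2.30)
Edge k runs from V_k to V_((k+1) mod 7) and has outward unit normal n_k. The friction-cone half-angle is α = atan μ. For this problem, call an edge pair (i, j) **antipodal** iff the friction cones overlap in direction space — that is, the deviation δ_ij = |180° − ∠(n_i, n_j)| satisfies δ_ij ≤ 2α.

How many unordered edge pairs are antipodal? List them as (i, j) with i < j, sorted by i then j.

α = atan 0.5 = 26.57°;  2α = 53.13°
n_0 = (+0.5245, -0.8514)
n_1 = (+0.9405, -0.3398)
n_2 = (+0.7138, +0.7004)
n_3 = (-0.4220, +0.9066)
n_4 = (-0.9278, +0.3730)
n_5 = (-0.8629, -0.5054)
n_6 = (-0.0859, -0.9963)
  (0,1): δ = 141.50°  ·
  (0,2): δ = 77.18°  ·
  (0,3): δ = 6.67°  ✓
  (0,4): δ = 36.47°  ✓
  (0,5): δ = 88.73°  ·
  (0,6): δ = 143.44°  ·
  (1,2): δ = 115.68°  ·
  (1,3): δ = 45.18°  ✓
  (1,4): δ = 2.03°  ✓
  (1,5): δ = 50.22°  ✓
  (1,6): δ = 104.94°  ·
  (2,3): δ = 109.50°  ·
  (2,4): δ = 66.35°  ·
  (2,5): δ = 14.10°  ✓
  (2,6): δ = 40.62°  ✓
  (3,4): δ = 136.86°  ·
  (3,5): δ = 84.60°  ·
  (3,6): δ = 29.89°  ✓
  (4,5): δ = 127.74°  ·
  (4,6): δ = 73.03°  ·
  (5,6): δ = 125.29°  ·
antipodal pairs: 8

count = 8; pairs: (0,3), (0,4), (1,3), (1,4), (1,5), (2,5), (2,6), (3,6)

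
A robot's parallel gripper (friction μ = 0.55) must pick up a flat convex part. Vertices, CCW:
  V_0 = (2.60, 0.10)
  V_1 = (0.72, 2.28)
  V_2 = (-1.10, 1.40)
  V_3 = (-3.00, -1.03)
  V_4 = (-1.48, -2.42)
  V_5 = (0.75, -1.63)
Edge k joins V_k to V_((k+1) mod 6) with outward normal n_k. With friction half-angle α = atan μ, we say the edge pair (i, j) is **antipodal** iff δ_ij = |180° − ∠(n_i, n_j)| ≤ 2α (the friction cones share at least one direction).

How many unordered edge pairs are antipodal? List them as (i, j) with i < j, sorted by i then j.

count = 5; pairs: (0,3), (1,4), (1,5), (2,4), (2,5)

α = atan 0.55 = 28.81°;  2α = 57.62°
n_0 = (+0.7573, +0.6531)
n_1 = (-0.4353, +0.9003)
n_2 = (-0.7878, +0.6160)
n_3 = (-0.6748, -0.7380)
n_4 = (+0.3339, -0.9426)
n_5 = (+0.6830, -0.7304)
  (0,1): δ = 104.97°  ·
  (0,2): δ = 78.80°  ·
  (0,3): δ = 6.78°  ✓
  (0,4): δ = 68.73°  ·
  (0,5): δ = 92.31°  ·
  (1,2): δ = 153.83°  ·
  (1,3): δ = 68.25°  ·
  (1,4): δ = 6.30°  ✓
  (1,5): δ = 17.28°  ✓
  (2,3): δ = 94.42°  ·
  (2,4): δ = 32.47°  ✓
  (2,5): δ = 8.90°  ✓
  (3,4): δ = 118.05°  ·
  (3,5): δ = 94.48°  ·
  (4,5): δ = 156.43°  ·
antipodal pairs: 5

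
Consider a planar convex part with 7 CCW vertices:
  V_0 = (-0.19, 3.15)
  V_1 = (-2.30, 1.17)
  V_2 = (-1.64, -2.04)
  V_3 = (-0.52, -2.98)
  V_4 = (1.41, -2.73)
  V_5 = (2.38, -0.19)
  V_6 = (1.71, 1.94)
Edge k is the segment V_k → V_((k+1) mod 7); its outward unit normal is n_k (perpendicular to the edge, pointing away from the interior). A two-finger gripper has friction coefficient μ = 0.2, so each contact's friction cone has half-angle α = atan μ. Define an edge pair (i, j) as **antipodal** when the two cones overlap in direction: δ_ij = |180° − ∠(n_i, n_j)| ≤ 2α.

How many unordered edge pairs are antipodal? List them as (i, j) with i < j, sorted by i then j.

count = 2; pairs: (1,5), (2,6)

α = atan 0.2 = 11.31°;  2α = 22.62°
n_0 = (-0.6843, +0.7292)
n_1 = (-0.9795, -0.2014)
n_2 = (-0.6429, -0.7660)
n_3 = (+0.1285, -0.9917)
n_4 = (+0.9342, -0.3568)
n_5 = (+0.9539, +0.3001)
n_6 = (+0.5372, +0.8435)
  (0,1): δ = 121.56°  ·
  (0,2): δ = 83.19°  ·
  (0,3): δ = 35.80°  ·
  (0,4): δ = 25.92°  ·
  (0,5): δ = 64.28°  ·
  (0,6): δ = 104.33°  ·
  (1,2): δ = 141.62°  ·
  (1,3): δ = 94.24°  ·
  (1,4): δ = 32.52°  ·
  (1,5): δ = 5.84°  ✓
  (1,6): δ = 45.89°  ·
  (2,3): δ = 132.61°  ·
  (2,4): δ = 70.90°  ·
  (2,5): δ = 32.53°  ·
  (2,6): δ = 7.52°  ✓
  (3,4): δ = 118.28°  ·
  (3,5): δ = 79.92°  ·
  (3,6): δ = 39.87°  ·
  (4,5): δ = 141.64°  ·
  (4,6): δ = 101.59°  ·
  (5,6): δ = 139.95°  ·
antipodal pairs: 2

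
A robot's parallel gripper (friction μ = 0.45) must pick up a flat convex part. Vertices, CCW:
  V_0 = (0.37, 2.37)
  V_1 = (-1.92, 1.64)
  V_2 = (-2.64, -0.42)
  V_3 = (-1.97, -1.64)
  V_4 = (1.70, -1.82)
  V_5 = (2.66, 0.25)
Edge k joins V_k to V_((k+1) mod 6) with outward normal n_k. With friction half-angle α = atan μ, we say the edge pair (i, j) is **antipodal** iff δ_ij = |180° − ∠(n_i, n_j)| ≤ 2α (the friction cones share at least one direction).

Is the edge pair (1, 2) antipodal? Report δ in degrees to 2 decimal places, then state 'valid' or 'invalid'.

α = atan 0.45 = 24.23°;  2α = 48.46°
edge 1: e_1 = (-0.72, -2.06);  n_1 = (-0.9440, +0.3299)
edge 2: e_2 = (+0.67, -1.22);  n_2 = (-0.8765, -0.4814)
∠(n_1, n_2) = 48.04°
δ = |180° − 48.04°| = 131.96°
131.96° > 2α = 48.46°  →  invalid

δ = 131.96°, invalid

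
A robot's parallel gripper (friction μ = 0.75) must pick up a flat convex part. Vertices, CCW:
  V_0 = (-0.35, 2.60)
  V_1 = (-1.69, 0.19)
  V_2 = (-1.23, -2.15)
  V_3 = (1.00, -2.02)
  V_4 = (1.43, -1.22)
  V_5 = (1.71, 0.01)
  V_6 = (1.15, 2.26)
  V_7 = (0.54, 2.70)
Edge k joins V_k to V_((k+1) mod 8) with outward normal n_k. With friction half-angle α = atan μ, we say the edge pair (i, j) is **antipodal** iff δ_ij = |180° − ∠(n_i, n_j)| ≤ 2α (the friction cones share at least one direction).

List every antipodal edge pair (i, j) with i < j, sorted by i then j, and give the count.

count = 12; pairs: (0,2), (0,3), (0,4), (0,5), (1,3), (1,4), (1,5), (1,6), (2,6), (2,7), (3,7), (4,7)

α = atan 0.75 = 36.87°;  2α = 73.74°
n_0 = (-0.8740, +0.4860)
n_1 = (-0.9812, -0.1929)
n_2 = (+0.0582, -0.9983)
n_3 = (+0.8808, -0.4734)
n_4 = (+0.9751, -0.2220)
n_5 = (+0.9704, +0.2415)
n_6 = (+0.5850, +0.8110)
n_7 = (-0.1117, +0.9937)
  (0,1): δ = 139.80°  ·
  (0,2): δ = 57.59°  ✓
  (0,3): δ = 0.82°  ✓
  (0,4): δ = 16.25°  ✓
  (0,5): δ = 43.05°  ✓
  (0,6): δ = 83.27°  ·
  (0,7): δ = 125.49°  ·
  (1,2): δ = 97.79°  ·
  (1,3): δ = 39.38°  ✓
  (1,4): δ = 23.95°  ✓
  (1,5): δ = 2.85°  ✓
  (1,6): δ = 43.08°  ✓
  (1,7): δ = 85.29°  ·
  (2,3): δ = 121.59°  ·
  (2,4): δ = 106.16°  ·
  (2,5): δ = 79.36°  ·
  (2,6): δ = 39.14°  ✓
  (2,7): δ = 3.07°  ✓
  (3,4): δ = 164.57°  ·
  (3,5): δ = 137.77°  ·
  (3,6): δ = 97.55°  ·
  (3,7): δ = 55.33°  ✓
  (4,5): δ = 153.20°  ·
  (4,6): δ = 112.98°  ·
  (4,7): δ = 70.76°  ✓
  (5,6): δ = 139.78°  ·
  (5,7): δ = 97.57°  ·
  (6,7): δ = 137.79°  ·
antipodal pairs: 12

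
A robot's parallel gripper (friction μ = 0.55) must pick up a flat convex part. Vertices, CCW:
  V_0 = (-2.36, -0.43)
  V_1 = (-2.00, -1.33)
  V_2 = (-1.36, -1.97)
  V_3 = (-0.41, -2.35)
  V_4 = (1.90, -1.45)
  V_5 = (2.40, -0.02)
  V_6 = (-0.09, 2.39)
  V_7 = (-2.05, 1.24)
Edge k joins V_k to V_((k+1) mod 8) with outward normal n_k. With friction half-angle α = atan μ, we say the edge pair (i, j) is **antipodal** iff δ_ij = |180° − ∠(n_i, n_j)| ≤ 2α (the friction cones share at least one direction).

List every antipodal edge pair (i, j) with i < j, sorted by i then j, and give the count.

α = atan 0.55 = 28.81°;  2α = 57.62°
n_0 = (-0.9285, -0.3714)
n_1 = (-0.7071, -0.7071)
n_2 = (-0.3714, -0.9285)
n_3 = (+0.3630, -0.9318)
n_4 = (+0.9440, -0.3301)
n_5 = (+0.6955, +0.7186)
n_6 = (-0.5061, +0.8625)
n_7 = (-0.9832, +0.1825)
  (0,1): δ = 156.80°  ·
  (0,2): δ = 133.60°  ·
  (0,3): δ = 90.52°  ·
  (0,4): δ = 41.07°  ✓
  (0,5): δ = 24.13°  ✓
  (0,6): δ = 98.60°  ·
  (0,7): δ = 147.68°  ·
  (1,2): δ = 156.80°  ·
  (1,3): δ = 113.71°  ·
  (1,4): δ = 64.27°  ·
  (1,5): δ = 0.94°  ✓
  (1,6): δ = 75.40°  ·
  (1,7): δ = 124.48°  ·
  (2,3): δ = 136.91°  ·
  (2,4): δ = 87.47°  ·
  (2,5): δ = 22.26°  ✓
  (2,6): δ = 52.20°  ✓
  (2,7): δ = 101.29°  ·
  (3,4): δ = 130.56°  ·
  (3,5): δ = 65.35°  ·
  (3,6): δ = 9.12°  ✓
  (3,7): δ = 58.20°  ·
  (4,5): δ = 114.79°  ·
  (4,6): δ = 40.33°  ✓
  (4,7): δ = 8.76°  ✓
  (5,6): δ = 105.53°  ·
  (5,7): δ = 56.45°  ✓
  (6,7): δ = 130.92°  ·
antipodal pairs: 9

count = 9; pairs: (0,4), (0,5), (1,5), (2,5), (2,6), (3,6), (4,6), (4,7), (5,7)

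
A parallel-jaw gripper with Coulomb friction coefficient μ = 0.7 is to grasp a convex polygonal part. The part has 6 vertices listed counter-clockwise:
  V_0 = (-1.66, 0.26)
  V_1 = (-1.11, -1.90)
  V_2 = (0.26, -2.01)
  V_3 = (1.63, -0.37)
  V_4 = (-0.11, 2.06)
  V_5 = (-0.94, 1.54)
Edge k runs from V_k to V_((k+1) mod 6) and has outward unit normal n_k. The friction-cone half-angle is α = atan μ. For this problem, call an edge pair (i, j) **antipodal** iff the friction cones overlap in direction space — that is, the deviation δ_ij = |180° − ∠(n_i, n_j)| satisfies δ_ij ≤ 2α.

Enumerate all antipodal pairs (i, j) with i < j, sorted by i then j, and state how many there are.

count = 8; pairs: (0,2), (0,3), (1,3), (1,4), (1,5), (2,4), (2,5), (3,5)

α = atan 0.7 = 34.99°;  2α = 69.98°
n_0 = (-0.9691, -0.2468)
n_1 = (-0.0800, -0.9968)
n_2 = (+0.7675, -0.6411)
n_3 = (+0.8131, +0.5822)
n_4 = (-0.5309, +0.8474)
n_5 = (-0.8716, +0.4903)
  (0,1): δ = 108.88°  ·
  (0,2): δ = 54.16°  ✓
  (0,3): δ = 21.32°  ✓
  (0,4): δ = 107.78°  ·
  (0,5): δ = 136.36°  ·
  (1,2): δ = 125.28°  ·
  (1,3): δ = 49.80°  ✓
  (1,4): δ = 36.66°  ✓
  (1,5): δ = 65.23°  ✓
  (2,3): δ = 104.52°  ·
  (2,4): δ = 18.06°  ✓
  (2,5): δ = 10.52°  ✓
  (3,4): δ = 93.54°  ·
  (3,5): δ = 64.96°  ✓
  (4,5): δ = 151.43°  ·
antipodal pairs: 8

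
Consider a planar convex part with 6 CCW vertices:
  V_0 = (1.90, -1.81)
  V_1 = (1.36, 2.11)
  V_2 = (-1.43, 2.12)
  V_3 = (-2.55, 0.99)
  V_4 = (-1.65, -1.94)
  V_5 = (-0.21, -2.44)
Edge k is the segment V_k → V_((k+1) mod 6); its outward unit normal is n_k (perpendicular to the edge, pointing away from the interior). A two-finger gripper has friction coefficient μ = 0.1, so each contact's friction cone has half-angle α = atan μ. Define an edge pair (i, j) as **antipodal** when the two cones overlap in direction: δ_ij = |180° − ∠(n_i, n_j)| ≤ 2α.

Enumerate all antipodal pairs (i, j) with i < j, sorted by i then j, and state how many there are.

count = 1; pairs: (0,3)

α = atan 0.1 = 5.71°;  2α = 11.42°
n_0 = (+0.9906, +0.1365)
n_1 = (+0.0036, +1.0000)
n_2 = (-0.7102, +0.7040)
n_3 = (-0.9559, -0.2936)
n_4 = (-0.3280, -0.9447)
n_5 = (+0.2861, -0.9582)
  (0,1): δ = 98.05°  ·
  (0,2): δ = 52.59°  ·
  (0,3): δ = 9.23°  ✓
  (0,4): δ = 63.01°  ·
  (0,5): δ = 98.78°  ·
  (1,2): δ = 134.54°  ·
  (1,3): δ = 72.72°  ·
  (1,4): δ = 18.94°  ·
  (1,5): δ = 16.83°  ·
  (2,3): δ = 118.18°  ·
  (2,4): δ = 64.40°  ·
  (2,5): δ = 28.63°  ·
  (3,4): δ = 126.22°  ·
  (3,5): δ = 90.45°  ·
  (4,5): δ = 144.23°  ·
antipodal pairs: 1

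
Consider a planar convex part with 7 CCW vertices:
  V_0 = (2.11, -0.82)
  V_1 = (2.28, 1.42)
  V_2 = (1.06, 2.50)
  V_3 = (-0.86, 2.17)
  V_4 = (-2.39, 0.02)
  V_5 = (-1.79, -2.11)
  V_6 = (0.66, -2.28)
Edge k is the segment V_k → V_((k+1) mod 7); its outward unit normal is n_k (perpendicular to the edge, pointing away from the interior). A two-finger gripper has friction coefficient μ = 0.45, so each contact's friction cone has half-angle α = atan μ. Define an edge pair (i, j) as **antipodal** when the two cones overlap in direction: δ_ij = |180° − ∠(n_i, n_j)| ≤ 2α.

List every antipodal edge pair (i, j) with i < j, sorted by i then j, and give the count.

α = atan 0.45 = 24.23°;  2α = 48.46°
n_0 = (+0.9971, -0.0757)
n_1 = (+0.6628, +0.7488)
n_2 = (-0.1694, +0.9855)
n_3 = (-0.8148, +0.5798)
n_4 = (-0.9625, -0.2711)
n_5 = (-0.0692, -0.9976)
n_6 = (+0.7095, -0.7047)
  (0,1): δ = 127.18°  ·
  (0,2): δ = 75.91°  ·
  (0,3): δ = 31.10°  ✓
  (0,4): δ = 20.07°  ✓
  (0,5): δ = 90.37°  ·
  (0,6): δ = 139.54°  ·
  (1,2): δ = 128.73°  ·
  (1,3): δ = 83.92°  ·
  (1,4): δ = 32.75°  ✓
  (1,5): δ = 37.55°  ✓
  (1,6): δ = 86.71°  ·
  (2,3): δ = 135.19°  ·
  (2,4): δ = 84.02°  ·
  (2,5): δ = 13.72°  ✓
  (2,6): δ = 35.44°  ✓
  (3,4): δ = 128.83°  ·
  (3,5): δ = 58.53°  ·
  (3,6): δ = 9.37°  ✓
  (4,5): δ = 109.70°  ·
  (4,6): δ = 60.54°  ·
  (5,6): δ = 130.83°  ·
antipodal pairs: 7

count = 7; pairs: (0,3), (0,4), (1,4), (1,5), (2,5), (2,6), (3,6)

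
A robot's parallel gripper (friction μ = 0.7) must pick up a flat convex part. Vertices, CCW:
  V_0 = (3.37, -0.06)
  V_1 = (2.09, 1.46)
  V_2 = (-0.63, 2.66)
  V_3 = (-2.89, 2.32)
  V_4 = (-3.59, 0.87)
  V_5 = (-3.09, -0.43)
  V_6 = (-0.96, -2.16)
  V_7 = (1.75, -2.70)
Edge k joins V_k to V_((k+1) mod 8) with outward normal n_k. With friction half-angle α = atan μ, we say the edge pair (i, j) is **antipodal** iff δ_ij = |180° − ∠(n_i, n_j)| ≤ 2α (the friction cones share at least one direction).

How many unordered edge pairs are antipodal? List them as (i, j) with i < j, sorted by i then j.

α = atan 0.7 = 34.99°;  2α = 69.98°
n_0 = (+0.7649, +0.6441)
n_1 = (+0.4036, +0.9149)
n_2 = (-0.1488, +0.9889)
n_3 = (-0.9006, +0.4347)
n_4 = (-0.9333, -0.3590)
n_5 = (-0.6305, -0.7762)
n_6 = (-0.1954, -0.9807)
n_7 = (+0.8523, -0.5230)
  (0,1): δ = 153.91°  ·
  (0,2): δ = 121.55°  ·
  (0,3): δ = 65.87°  ✓
  (0,4): δ = 19.06°  ✓
  (0,5): δ = 10.82°  ✓
  (0,6): δ = 38.63°  ✓
  (0,7): δ = 108.36°  ·
  (1,2): δ = 147.64°  ·
  (1,3): δ = 91.96°  ·
  (1,4): δ = 45.16°  ✓
  (1,5): δ = 15.28°  ✓
  (1,6): δ = 12.54°  ✓
  (1,7): δ = 82.27°  ·
  (2,3): δ = 124.32°  ·
  (2,4): δ = 77.52°  ·
  (2,5): δ = 47.64°  ✓
  (2,6): δ = 19.82°  ✓
  (2,7): δ = 49.91°  ✓
  (3,4): δ = 133.19°  ·
  (3,5): δ = 103.31°  ·
  (3,6): δ = 75.50°  ·
  (3,7): δ = 5.77°  ✓
  (4,5): δ = 150.12°  ·
  (4,6): δ = 122.31°  ·
  (4,7): δ = 52.57°  ✓
  (5,6): δ = 152.19°  ·
  (5,7): δ = 82.45°  ·
  (6,7): δ = 110.27°  ·
antipodal pairs: 12

count = 12; pairs: (0,3), (0,4), (0,5), (0,6), (1,4), (1,5), (1,6), (2,5), (2,6), (2,7), (3,7), (4,7)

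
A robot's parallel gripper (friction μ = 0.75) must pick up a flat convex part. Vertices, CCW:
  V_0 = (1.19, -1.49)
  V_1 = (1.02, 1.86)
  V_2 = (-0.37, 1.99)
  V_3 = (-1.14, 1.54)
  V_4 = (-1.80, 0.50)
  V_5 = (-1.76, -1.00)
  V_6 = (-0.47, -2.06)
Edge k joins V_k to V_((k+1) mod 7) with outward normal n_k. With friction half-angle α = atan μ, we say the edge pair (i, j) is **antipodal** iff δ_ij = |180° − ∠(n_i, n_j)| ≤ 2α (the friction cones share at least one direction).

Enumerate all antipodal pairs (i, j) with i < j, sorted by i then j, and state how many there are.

α = atan 0.75 = 36.87°;  2α = 73.74°
n_0 = (+0.9987, +0.0507)
n_1 = (+0.0931, +0.9957)
n_2 = (-0.5046, +0.8634)
n_3 = (-0.8443, +0.5358)
n_4 = (-0.9996, -0.0267)
n_5 = (-0.6349, -0.7726)
n_6 = (+0.3248, -0.9458)
  (0,1): δ = 98.25°  ·
  (0,2): δ = 62.60°  ✓
  (0,3): δ = 35.30°  ✓
  (0,4): δ = 1.38°  ✓
  (0,5): δ = 47.68°  ✓
  (0,6): δ = 106.05°  ·
  (1,2): δ = 144.35°  ·
  (1,3): δ = 117.06°  ·
  (1,4): δ = 83.13°  ·
  (1,5): δ = 34.07°  ✓
  (1,6): δ = 24.29°  ✓
  (2,3): δ = 152.70°  ·
  (2,4): δ = 118.78°  ·
  (2,5): δ = 69.71°  ✓
  (2,6): δ = 11.35°  ✓
  (3,4): δ = 146.07°  ·
  (3,5): δ = 97.01°  ·
  (3,6): δ = 38.65°  ✓
  (4,5): δ = 130.94°  ·
  (4,6): δ = 72.58°  ✓
  (5,6): δ = 121.64°  ·
antipodal pairs: 10

count = 10; pairs: (0,2), (0,3), (0,4), (0,5), (1,5), (1,6), (2,5), (2,6), (3,6), (4,6)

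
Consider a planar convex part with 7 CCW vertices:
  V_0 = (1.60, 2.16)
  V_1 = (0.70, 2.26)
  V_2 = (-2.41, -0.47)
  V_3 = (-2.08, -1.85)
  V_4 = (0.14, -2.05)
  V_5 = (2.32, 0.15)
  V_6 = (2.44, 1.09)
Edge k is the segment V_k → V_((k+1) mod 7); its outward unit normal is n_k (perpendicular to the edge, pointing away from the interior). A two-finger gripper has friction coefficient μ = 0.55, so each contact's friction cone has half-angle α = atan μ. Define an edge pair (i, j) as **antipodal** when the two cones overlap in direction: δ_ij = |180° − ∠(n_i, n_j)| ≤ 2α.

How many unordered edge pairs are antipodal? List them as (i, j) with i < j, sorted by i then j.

count = 8; pairs: (0,3), (0,4), (1,3), (1,4), (1,5), (2,5), (2,6), (3,6)

α = atan 0.55 = 28.81°;  2α = 57.62°
n_0 = (+0.1104, +0.9939)
n_1 = (-0.6597, +0.7515)
n_2 = (-0.9726, -0.2326)
n_3 = (-0.0897, -0.9960)
n_4 = (+0.7103, -0.7039)
n_5 = (+0.9919, -0.1266)
n_6 = (+0.7866, +0.6175)
  (0,1): δ = 132.38°  ·
  (0,2): δ = 70.21°  ·
  (0,3): δ = 1.19°  ✓
  (0,4): δ = 51.60°  ✓
  (0,5): δ = 89.07°  ·
  (0,6): δ = 134.47°  ·
  (1,2): δ = 117.83°  ·
  (1,3): δ = 46.42°  ✓
  (1,4): δ = 3.98°  ✓
  (1,5): δ = 41.45°  ✓
  (1,6): δ = 86.86°  ·
  (2,3): δ = 108.60°  ·
  (2,4): δ = 58.19°  ·
  (2,5): δ = 20.72°  ✓
  (2,6): δ = 24.68°  ✓
  (3,4): δ = 129.59°  ·
  (3,5): δ = 92.13°  ·
  (3,6): δ = 46.72°  ✓
  (4,5): δ = 142.54°  ·
  (4,6): δ = 97.13°  ·
  (5,6): δ = 134.59°  ·
antipodal pairs: 8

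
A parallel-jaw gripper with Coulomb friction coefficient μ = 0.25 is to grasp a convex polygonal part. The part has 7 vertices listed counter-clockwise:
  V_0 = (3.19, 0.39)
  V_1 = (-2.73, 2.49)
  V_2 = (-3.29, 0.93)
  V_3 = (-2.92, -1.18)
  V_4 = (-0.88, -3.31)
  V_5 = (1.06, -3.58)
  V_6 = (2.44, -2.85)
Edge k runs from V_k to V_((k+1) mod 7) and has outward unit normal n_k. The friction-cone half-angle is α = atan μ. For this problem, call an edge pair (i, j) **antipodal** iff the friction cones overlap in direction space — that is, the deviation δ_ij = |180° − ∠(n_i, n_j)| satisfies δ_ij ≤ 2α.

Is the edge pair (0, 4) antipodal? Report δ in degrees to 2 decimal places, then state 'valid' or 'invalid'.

δ = 11.61°, valid

α = atan 0.25 = 14.04°;  2α = 28.07°
edge 0: e_0 = (-5.92, +2.10);  n_0 = (+0.3343, +0.9425)
edge 4: e_4 = (+1.94, -0.27);  n_4 = (-0.1378, -0.9905)
∠(n_0, n_4) = 168.39°
δ = |180° − 168.39°| = 11.61°
11.61° ≤ 2α = 28.07°  →  valid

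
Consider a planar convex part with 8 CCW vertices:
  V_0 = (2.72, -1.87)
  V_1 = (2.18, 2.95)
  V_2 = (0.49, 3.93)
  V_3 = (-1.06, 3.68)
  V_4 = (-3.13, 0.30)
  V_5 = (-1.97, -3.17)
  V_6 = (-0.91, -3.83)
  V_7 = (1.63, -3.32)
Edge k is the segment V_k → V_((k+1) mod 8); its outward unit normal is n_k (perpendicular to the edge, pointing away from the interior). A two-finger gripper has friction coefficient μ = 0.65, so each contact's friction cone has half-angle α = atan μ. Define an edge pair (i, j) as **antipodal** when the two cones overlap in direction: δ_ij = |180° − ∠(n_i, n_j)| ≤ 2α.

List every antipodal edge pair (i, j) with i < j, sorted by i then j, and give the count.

count = 12; pairs: (0,3), (0,4), (0,5), (1,4), (1,5), (1,6), (2,5), (2,6), (2,7), (3,6), (3,7), (4,7)

α = atan 0.65 = 33.02°;  2α = 66.05°
n_0 = (+0.9938, +0.1113)
n_1 = (+0.5016, +0.8651)
n_2 = (-0.1592, +0.9872)
n_3 = (-0.8528, +0.5223)
n_4 = (-0.9484, -0.3170)
n_5 = (-0.5286, -0.8489)
n_6 = (+0.1969, -0.9804)
n_7 = (+0.7993, -0.6009)
  (0,1): δ = 126.50°  ·
  (0,2): δ = 87.23°  ·
  (0,3): δ = 37.88°  ✓
  (0,4): δ = 12.09°  ✓
  (0,5): δ = 51.70°  ✓
  (0,6): δ = 94.96°  ·
  (0,7): δ = 136.67°  ·
  (1,2): δ = 140.73°  ·
  (1,3): δ = 91.38°  ·
  (1,4): δ = 41.41°  ✓
  (1,5): δ = 1.80°  ✓
  (1,6): δ = 41.46°  ✓
  (1,7): δ = 83.18°  ·
  (2,3): δ = 130.65°  ·
  (2,4): δ = 80.68°  ·
  (2,5): δ = 41.07°  ✓
  (2,6): δ = 2.19°  ✓
  (2,7): δ = 43.90°  ✓
  (3,4): δ = 130.03°  ·
  (3,5): δ = 90.42°  ·
  (3,6): δ = 47.16°  ✓
  (3,7): δ = 5.45°  ✓
  (4,5): δ = 140.39°  ·
  (4,6): δ = 97.13°  ·
  (4,7): δ = 55.42°  ✓
  (5,6): δ = 136.74°  ·
  (5,7): δ = 95.02°  ·
  (6,7): δ = 138.29°  ·
antipodal pairs: 12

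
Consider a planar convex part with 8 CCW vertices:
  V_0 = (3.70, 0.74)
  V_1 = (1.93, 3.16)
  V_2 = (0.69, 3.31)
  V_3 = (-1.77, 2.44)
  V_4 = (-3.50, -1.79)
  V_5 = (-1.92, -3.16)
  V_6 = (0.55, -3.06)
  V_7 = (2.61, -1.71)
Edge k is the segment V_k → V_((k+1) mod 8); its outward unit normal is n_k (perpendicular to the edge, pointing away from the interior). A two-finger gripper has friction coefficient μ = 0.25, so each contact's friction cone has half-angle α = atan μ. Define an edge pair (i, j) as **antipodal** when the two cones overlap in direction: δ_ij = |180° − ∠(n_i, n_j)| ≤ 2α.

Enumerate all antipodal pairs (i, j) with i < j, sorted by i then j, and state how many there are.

α = atan 0.25 = 14.04°;  2α = 28.07°
n_0 = (+0.8071, +0.5904)
n_1 = (+0.1201, +0.9928)
n_2 = (-0.3334, +0.9428)
n_3 = (-0.9256, +0.3785)
n_4 = (-0.6551, -0.7555)
n_5 = (+0.0405, -0.9992)
n_6 = (+0.5481, -0.8364)
n_7 = (+0.9137, -0.4065)
  (0,1): δ = 133.08°  ·
  (0,2): δ = 106.71°  ·
  (0,3): δ = 58.43°  ·
  (0,4): δ = 12.89°  ✓
  (0,5): δ = 56.14°  ·
  (0,6): δ = 87.06°  ·
  (0,7): δ = 119.83°  ·
  (1,2): δ = 153.63°  ·
  (1,3): δ = 105.35°  ·
  (1,4): δ = 34.03°  ·
  (1,5): δ = 9.22°  ✓
  (1,6): δ = 40.14°  ·
  (1,7): δ = 72.91°  ·
  (2,3): δ = 131.72°  ·
  (2,4): δ = 60.40°  ·
  (2,5): δ = 17.16°  ✓
  (2,6): δ = 13.76°  ✓
  (2,7): δ = 46.54°  ·
  (3,4): δ = 108.68°  ·
  (3,5): δ = 65.44°  ·
  (3,6): δ = 34.52°  ·
  (3,7): δ = 1.74°  ✓
  (4,5): δ = 136.75°  ·
  (4,6): δ = 105.83°  ·
  (4,7): δ = 73.06°  ·
  (5,6): δ = 149.08°  ·
  (5,7): δ = 116.30°  ·
  (6,7): δ = 147.22°  ·
antipodal pairs: 5

count = 5; pairs: (0,4), (1,5), (2,5), (2,6), (3,7)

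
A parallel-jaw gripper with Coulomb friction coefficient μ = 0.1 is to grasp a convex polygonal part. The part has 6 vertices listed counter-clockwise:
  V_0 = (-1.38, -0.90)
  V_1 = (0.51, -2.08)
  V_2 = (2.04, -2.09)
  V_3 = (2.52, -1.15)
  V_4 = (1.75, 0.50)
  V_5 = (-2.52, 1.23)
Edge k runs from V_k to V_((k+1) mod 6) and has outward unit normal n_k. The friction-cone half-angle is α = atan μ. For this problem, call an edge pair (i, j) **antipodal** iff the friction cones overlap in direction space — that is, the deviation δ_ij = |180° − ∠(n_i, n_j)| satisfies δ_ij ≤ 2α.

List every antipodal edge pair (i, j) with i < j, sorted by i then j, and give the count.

α = atan 0.1 = 5.71°;  2α = 11.42°
n_0 = (-0.5296, -0.8483)
n_1 = (-0.0065, -1.0000)
n_2 = (+0.8906, -0.4548)
n_3 = (+0.9062, +0.4229)
n_4 = (+0.1685, +0.9857)
n_5 = (-0.8817, -0.4719)
  (0,1): δ = 148.40°  ·
  (0,2): δ = 85.07°  ·
  (0,3): δ = 33.00°  ·
  (0,4): δ = 22.28°  ·
  (0,5): δ = 150.13°  ·
  (1,2): δ = 116.68°  ·
  (1,3): δ = 64.61°  ·
  (1,4): δ = 9.33°  ✓
  (1,5): δ = 118.53°  ·
  (2,3): δ = 127.93°  ·
  (2,4): δ = 72.65°  ·
  (2,5): δ = 55.21°  ·
  (3,4): δ = 124.72°  ·
  (3,5): δ = 3.14°  ✓
  (4,5): δ = 52.14°  ·
antipodal pairs: 2

count = 2; pairs: (1,4), (3,5)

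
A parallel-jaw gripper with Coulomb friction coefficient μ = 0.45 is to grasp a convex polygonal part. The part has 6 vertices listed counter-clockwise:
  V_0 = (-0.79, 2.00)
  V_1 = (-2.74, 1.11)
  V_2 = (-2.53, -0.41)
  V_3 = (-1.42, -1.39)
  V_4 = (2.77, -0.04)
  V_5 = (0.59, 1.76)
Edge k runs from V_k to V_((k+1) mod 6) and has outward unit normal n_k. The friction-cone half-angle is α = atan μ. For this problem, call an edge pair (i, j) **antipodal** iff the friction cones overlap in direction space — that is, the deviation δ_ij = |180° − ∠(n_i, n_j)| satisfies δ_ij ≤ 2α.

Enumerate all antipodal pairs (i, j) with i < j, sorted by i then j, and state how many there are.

count = 5; pairs: (0,3), (1,4), (2,4), (2,5), (3,5)

α = atan 0.45 = 24.23°;  2α = 48.46°
n_0 = (-0.4152, +0.9097)
n_1 = (-0.9906, -0.1369)
n_2 = (-0.6618, -0.7496)
n_3 = (+0.3067, -0.9518)
n_4 = (+0.6367, +0.7711)
n_5 = (+0.1713, +0.9852)
  (0,1): δ = 106.67°  ·
  (0,2): δ = 65.97°  ·
  (0,3): δ = 6.67°  ✓
  (0,4): δ = 115.92°  ·
  (0,5): δ = 145.60°  ·
  (1,2): δ = 139.31°  ·
  (1,3): δ = 80.01°  ·
  (1,4): δ = 42.59°  ✓
  (1,5): δ = 72.27°  ·
  (2,3): δ = 120.70°  ·
  (2,4): δ = 1.89°  ✓
  (2,5): δ = 31.57°  ✓
  (3,4): δ = 57.40°  ·
  (3,5): δ = 27.72°  ✓
  (4,5): δ = 150.32°  ·
antipodal pairs: 5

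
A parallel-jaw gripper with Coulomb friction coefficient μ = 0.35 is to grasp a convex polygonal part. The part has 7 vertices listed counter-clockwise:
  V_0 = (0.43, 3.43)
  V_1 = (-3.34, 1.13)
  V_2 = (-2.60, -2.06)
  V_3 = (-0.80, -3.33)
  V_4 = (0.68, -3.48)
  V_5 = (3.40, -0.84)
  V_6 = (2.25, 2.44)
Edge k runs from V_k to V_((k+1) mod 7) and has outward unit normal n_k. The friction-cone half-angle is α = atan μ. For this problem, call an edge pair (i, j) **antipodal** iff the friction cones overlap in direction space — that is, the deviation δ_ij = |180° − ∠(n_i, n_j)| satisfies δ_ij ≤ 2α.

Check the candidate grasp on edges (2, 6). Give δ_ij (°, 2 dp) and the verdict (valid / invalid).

δ = 6.66°, valid

α = atan 0.35 = 19.29°;  2α = 38.58°
edge 2: e_2 = (+1.80, -1.27);  n_2 = (-0.5765, -0.8171)
edge 6: e_6 = (-1.82, +0.99);  n_6 = (+0.4778, +0.8784)
∠(n_2, n_6) = 173.34°
δ = |180° − 173.34°| = 6.66°
6.66° ≤ 2α = 38.58°  →  valid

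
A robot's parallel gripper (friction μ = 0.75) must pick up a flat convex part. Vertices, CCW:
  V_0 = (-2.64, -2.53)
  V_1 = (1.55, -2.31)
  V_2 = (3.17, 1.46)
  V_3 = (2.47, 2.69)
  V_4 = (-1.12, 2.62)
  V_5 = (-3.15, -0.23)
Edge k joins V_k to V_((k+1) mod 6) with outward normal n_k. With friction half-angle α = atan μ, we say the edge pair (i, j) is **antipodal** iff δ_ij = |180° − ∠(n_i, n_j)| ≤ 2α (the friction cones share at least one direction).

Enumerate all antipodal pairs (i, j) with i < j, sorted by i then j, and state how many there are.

α = atan 0.75 = 36.87°;  2α = 73.74°
n_0 = (+0.0524, -0.9986)
n_1 = (+0.9188, -0.3948)
n_2 = (+0.8691, +0.4946)
n_3 = (-0.0195, +0.9998)
n_4 = (-0.8145, +0.5802)
n_5 = (-0.9763, -0.2165)
  (0,1): δ = 116.26°  ·
  (0,2): δ = 63.36°  ✓
  (0,3): δ = 1.89°  ✓
  (0,4): δ = 51.53°  ✓
  (0,5): δ = 99.50°  ·
  (1,2): δ = 127.10°  ·
  (1,3): δ = 65.63°  ✓
  (1,4): δ = 12.21°  ✓
  (1,5): δ = 35.76°  ✓
  (2,3): δ = 118.53°  ·
  (2,4): δ = 65.11°  ✓
  (2,5): δ = 17.14°  ✓
  (3,4): δ = 126.58°  ·
  (3,5): δ = 78.61°  ·
  (4,5): δ = 132.04°  ·
antipodal pairs: 8

count = 8; pairs: (0,2), (0,3), (0,4), (1,3), (1,4), (1,5), (2,4), (2,5)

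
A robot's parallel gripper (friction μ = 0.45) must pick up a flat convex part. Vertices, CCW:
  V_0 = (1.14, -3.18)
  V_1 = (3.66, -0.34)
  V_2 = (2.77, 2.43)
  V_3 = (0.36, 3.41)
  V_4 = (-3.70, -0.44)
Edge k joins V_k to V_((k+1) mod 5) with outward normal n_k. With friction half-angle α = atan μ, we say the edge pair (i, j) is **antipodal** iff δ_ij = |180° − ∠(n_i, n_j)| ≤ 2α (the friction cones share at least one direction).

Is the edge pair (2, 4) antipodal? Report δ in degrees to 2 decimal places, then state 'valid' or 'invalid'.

δ = 7.39°, valid

α = atan 0.45 = 24.23°;  2α = 48.46°
edge 2: e_2 = (-2.41, +0.98);  n_2 = (+0.3767, +0.9263)
edge 4: e_4 = (+4.84, -2.74);  n_4 = (-0.4926, -0.8702)
∠(n_2, n_4) = 172.61°
δ = |180° − 172.61°| = 7.39°
7.39° ≤ 2α = 48.46°  →  valid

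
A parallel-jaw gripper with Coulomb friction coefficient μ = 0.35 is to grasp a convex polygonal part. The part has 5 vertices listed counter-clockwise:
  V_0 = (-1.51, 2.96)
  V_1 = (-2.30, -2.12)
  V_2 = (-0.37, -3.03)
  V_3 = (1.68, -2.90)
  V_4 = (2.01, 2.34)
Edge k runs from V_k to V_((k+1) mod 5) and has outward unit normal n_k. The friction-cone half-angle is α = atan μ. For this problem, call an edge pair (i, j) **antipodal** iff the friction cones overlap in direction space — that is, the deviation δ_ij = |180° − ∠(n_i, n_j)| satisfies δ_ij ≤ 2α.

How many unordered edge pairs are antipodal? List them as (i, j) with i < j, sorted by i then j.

α = atan 0.35 = 19.29°;  2α = 38.58°
n_0 = (-0.9881, +0.1537)
n_1 = (-0.4265, -0.9045)
n_2 = (+0.0633, -0.9980)
n_3 = (+0.9980, -0.0629)
n_4 = (+0.1735, +0.9848)
  (0,1): δ = 106.40°  ·
  (0,2): δ = 77.53°  ·
  (0,3): δ = 5.24°  ✓
  (0,4): δ = 88.85°  ·
  (1,2): δ = 151.13°  ·
  (1,3): δ = 68.36°  ·
  (1,4): δ = 15.25°  ✓
  (2,3): δ = 97.23°  ·
  (2,4): δ = 13.62°  ✓
  (3,4): δ = 96.39°  ·
antipodal pairs: 3

count = 3; pairs: (0,3), (1,4), (2,4)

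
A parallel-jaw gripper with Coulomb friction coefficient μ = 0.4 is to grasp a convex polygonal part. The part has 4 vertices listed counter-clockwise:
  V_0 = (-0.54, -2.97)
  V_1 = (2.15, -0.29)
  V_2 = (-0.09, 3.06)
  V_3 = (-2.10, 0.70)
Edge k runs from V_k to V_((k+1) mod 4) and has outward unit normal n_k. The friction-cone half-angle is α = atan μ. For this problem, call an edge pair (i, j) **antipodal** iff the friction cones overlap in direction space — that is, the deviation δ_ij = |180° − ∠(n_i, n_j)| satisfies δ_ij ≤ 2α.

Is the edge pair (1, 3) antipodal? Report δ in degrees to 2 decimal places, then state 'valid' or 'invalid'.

α = atan 0.4 = 21.80°;  2α = 43.60°
edge 1: e_1 = (-2.24, +3.35);  n_1 = (+0.8313, +0.5558)
edge 3: e_3 = (+1.56, -3.67);  n_3 = (-0.9203, -0.3912)
∠(n_1, n_3) = 169.26°
δ = |180° − 169.26°| = 10.74°
10.74° ≤ 2α = 43.60°  →  valid

δ = 10.74°, valid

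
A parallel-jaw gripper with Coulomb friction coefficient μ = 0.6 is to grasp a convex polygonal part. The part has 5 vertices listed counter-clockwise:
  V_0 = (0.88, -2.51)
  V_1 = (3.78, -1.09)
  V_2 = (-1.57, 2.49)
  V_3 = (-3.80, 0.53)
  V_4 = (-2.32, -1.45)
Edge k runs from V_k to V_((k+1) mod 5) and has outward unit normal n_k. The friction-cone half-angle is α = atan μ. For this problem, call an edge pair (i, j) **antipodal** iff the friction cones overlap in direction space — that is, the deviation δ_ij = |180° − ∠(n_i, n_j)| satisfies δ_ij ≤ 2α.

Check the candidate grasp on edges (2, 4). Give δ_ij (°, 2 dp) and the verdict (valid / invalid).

α = atan 0.6 = 30.96°;  2α = 61.93°
edge 2: e_2 = (-2.23, -1.96);  n_2 = (-0.6602, +0.7511)
edge 4: e_4 = (+3.20, -1.06);  n_4 = (-0.3144, -0.9493)
∠(n_2, n_4) = 120.36°
δ = |180° − 120.36°| = 59.64°
59.64° ≤ 2α = 61.93°  →  valid

δ = 59.64°, valid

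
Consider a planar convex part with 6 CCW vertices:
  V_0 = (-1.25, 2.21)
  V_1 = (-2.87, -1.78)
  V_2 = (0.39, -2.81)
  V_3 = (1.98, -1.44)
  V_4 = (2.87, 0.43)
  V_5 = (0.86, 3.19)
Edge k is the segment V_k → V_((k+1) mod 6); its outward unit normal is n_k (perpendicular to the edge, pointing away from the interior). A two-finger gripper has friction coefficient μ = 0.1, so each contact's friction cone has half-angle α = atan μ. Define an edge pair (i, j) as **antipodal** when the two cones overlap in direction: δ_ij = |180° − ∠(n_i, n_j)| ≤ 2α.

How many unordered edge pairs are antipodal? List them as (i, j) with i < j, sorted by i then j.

count = 1; pairs: (0,3)

α = atan 0.1 = 5.71°;  2α = 11.42°
n_0 = (-0.9265, +0.3762)
n_1 = (-0.3013, -0.9535)
n_2 = (+0.6528, -0.7576)
n_3 = (+0.9029, -0.4297)
n_4 = (+0.8084, +0.5887)
n_5 = (-0.4212, +0.9070)
  (0,1): δ = 85.44°  ·
  (0,2): δ = 27.15°  ·
  (0,3): δ = 3.35°  ✓
  (0,4): δ = 58.16°  ·
  (0,5): δ = 137.01°  ·
  (1,2): δ = 121.72°  ·
  (1,3): δ = 97.92°  ·
  (1,4): δ = 36.40°  ·
  (1,5): δ = 42.45°  ·
  (2,3): δ = 156.20°  ·
  (2,4): δ = 94.68°  ·
  (2,5): δ = 15.84°  ·
  (3,4): δ = 118.48°  ·
  (3,5): δ = 39.64°  ·
  (4,5): δ = 101.15°  ·
antipodal pairs: 1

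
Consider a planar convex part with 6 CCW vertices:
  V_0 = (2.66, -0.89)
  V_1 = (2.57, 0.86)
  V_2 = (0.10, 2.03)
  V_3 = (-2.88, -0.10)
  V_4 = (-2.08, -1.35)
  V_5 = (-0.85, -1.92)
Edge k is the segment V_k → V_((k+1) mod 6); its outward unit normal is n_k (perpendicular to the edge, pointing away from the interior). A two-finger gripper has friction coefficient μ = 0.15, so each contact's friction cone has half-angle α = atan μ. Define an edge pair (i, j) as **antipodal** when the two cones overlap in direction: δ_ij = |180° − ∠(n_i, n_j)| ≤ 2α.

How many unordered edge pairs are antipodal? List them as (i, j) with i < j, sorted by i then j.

α = atan 0.15 = 8.53°;  2α = 17.06°
n_0 = (+0.9987, +0.0514)
n_1 = (+0.4281, +0.9037)
n_2 = (-0.5815, +0.8135)
n_3 = (-0.8423, -0.5391)
n_4 = (-0.4205, -0.9073)
n_5 = (+0.2816, -0.9595)
  (0,1): δ = 118.29°  ·
  (0,2): δ = 57.39°  ·
  (0,3): δ = 29.68°  ·
  (0,4): δ = 62.19°  ·
  (0,5): δ = 103.41°  ·
  (1,2): δ = 119.10°  ·
  (1,3): δ = 32.03°  ·
  (1,4): δ = 0.48°  ✓
  (1,5): δ = 41.70°  ·
  (2,3): δ = 92.94°  ·
  (2,4): δ = 60.42°  ·
  (2,5): δ = 19.20°  ·
  (3,4): δ = 147.48°  ·
  (3,5): δ = 106.27°  ·
  (4,5): δ = 138.78°  ·
antipodal pairs: 1

count = 1; pairs: (1,4)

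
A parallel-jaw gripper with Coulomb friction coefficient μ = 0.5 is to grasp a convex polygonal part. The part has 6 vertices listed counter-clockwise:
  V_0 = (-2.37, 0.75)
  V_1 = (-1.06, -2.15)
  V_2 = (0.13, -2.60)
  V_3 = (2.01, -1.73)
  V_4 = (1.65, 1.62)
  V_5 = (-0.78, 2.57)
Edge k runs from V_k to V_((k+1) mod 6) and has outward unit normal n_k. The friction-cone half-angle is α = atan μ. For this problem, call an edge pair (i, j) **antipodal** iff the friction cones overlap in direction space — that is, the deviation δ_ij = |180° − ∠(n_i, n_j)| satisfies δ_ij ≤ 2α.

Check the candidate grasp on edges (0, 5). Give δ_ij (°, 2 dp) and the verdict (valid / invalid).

δ = 114.55°, invalid

α = atan 0.5 = 26.57°;  2α = 53.13°
edge 0: e_0 = (+1.31, -2.90);  n_0 = (-0.9113, -0.4117)
edge 5: e_5 = (-1.59, -1.82);  n_5 = (-0.7531, +0.6579)
∠(n_0, n_5) = 65.45°
δ = |180° − 65.45°| = 114.55°
114.55° > 2α = 53.13°  →  invalid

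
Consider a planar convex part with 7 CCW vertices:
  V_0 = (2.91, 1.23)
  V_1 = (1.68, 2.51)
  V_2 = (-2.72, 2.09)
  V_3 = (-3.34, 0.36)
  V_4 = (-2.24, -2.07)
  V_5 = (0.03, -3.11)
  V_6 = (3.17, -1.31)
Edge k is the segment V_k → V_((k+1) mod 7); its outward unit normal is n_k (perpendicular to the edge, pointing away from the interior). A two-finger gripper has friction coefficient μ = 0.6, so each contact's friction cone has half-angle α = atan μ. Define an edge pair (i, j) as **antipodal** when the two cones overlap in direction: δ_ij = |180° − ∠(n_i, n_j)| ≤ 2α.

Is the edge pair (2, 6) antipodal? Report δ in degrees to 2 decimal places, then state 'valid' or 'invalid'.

δ = 25.56°, valid

α = atan 0.6 = 30.96°;  2α = 61.93°
edge 2: e_2 = (-0.62, -1.73);  n_2 = (-0.9414, +0.3374)
edge 6: e_6 = (-0.26, +2.54);  n_6 = (+0.9948, +0.1018)
∠(n_2, n_6) = 154.44°
δ = |180° − 154.44°| = 25.56°
25.56° ≤ 2α = 61.93°  →  valid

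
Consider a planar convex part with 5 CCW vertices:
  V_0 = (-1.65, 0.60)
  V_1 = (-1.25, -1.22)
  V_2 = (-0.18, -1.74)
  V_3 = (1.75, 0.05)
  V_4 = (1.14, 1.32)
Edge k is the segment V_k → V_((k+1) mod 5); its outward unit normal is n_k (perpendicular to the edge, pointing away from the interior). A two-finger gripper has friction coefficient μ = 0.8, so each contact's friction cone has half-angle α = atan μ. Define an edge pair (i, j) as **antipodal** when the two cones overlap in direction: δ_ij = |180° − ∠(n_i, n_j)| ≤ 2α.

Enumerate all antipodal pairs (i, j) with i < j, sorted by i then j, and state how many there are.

α = atan 0.8 = 38.66°;  2α = 77.32°
n_0 = (-0.9767, -0.2147)
n_1 = (-0.4371, -0.8994)
n_2 = (+0.6800, -0.7332)
n_3 = (+0.9014, +0.4330)
n_4 = (-0.2499, +0.9683)
  (0,1): δ = 128.31°  ·
  (0,2): δ = 59.55°  ✓
  (0,3): δ = 13.26°  ✓
  (0,4): δ = 92.07°  ·
  (1,2): δ = 111.24°  ·
  (1,3): δ = 38.43°  ✓
  (1,4): δ = 40.39°  ✓
  (2,3): δ = 107.19°  ·
  (2,4): δ = 28.37°  ✓
  (3,4): δ = 101.19°  ·
antipodal pairs: 5

count = 5; pairs: (0,2), (0,3), (1,3), (1,4), (2,4)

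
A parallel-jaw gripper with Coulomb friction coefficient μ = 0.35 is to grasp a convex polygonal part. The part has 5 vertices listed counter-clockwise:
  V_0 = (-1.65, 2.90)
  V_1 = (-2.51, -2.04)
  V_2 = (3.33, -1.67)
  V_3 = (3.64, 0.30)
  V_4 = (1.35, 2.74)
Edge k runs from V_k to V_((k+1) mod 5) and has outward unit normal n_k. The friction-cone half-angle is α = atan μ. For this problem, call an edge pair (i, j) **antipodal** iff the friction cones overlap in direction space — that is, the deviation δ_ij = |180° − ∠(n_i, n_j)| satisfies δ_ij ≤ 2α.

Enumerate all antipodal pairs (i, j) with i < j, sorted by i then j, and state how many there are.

count = 2; pairs: (0,2), (1,4)

α = atan 0.35 = 19.29°;  2α = 38.58°
n_0 = (-0.9852, +0.1715)
n_1 = (+0.0632, -0.9980)
n_2 = (+0.9878, -0.1554)
n_3 = (+0.7292, +0.6843)
n_4 = (+0.0533, +0.9986)
  (0,1): δ = 76.50°  ·
  (0,2): δ = 0.93°  ✓
  (0,3): δ = 53.06°  ·
  (0,4): δ = 96.82°  ·
  (1,2): δ = 102.57°  ·
  (1,3): δ = 50.44°  ·
  (1,4): δ = 6.68°  ✓
  (2,3): δ = 127.87°  ·
  (2,4): δ = 84.11°  ·
  (3,4): δ = 136.24°  ·
antipodal pairs: 2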